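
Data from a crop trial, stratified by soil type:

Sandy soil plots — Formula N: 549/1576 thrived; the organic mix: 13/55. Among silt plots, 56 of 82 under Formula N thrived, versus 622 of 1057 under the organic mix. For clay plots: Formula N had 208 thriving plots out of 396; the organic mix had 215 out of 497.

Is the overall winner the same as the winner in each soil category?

No

Sandy soil: Formula N 549/1576 = 34.8%, the organic mix 13/55 = 23.6% → Formula N
Silt: Formula N 56/82 = 68.3%, the organic mix 622/1057 = 58.8% → Formula N
Clay: Formula N 208/396 = 52.5%, the organic mix 215/497 = 43.3% → Formula N
Overall: Formula N 813/2054 = 39.6%, the organic mix 850/1609 = 52.8% → the organic mix
Formula N wins each soil group but the organic mix wins overall — the comparison reverses. Formula N's plots skew toward sandy soil, which has a lower base rate.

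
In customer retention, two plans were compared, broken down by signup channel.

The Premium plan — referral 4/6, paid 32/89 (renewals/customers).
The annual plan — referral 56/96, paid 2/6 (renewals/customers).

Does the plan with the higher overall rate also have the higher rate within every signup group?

No

Referral: the Premium plan 4/6 = 66.7%, the annual plan 56/96 = 58.3% → the Premium plan
Paid: the Premium plan 32/89 = 36.0%, the annual plan 2/6 = 33.3% → the Premium plan
Overall: the Premium plan 36/95 = 37.9%, the annual plan 58/102 = 56.9% → the annual plan
The Premium plan wins each signup group but the annual plan wins overall — the comparison reverses. The Premium plan's customers skew toward paid, which has a lower base rate.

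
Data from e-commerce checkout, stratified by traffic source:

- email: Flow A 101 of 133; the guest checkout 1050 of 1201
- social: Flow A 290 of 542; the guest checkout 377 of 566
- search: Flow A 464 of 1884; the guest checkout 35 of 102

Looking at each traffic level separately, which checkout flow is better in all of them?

Email: Flow A 101/133 = 75.9%, the guest checkout 1050/1201 = 87.4% → the guest checkout
Social: Flow A 290/542 = 53.5%, the guest checkout 377/566 = 66.6% → the guest checkout
Search: Flow A 464/1884 = 24.6%, the guest checkout 35/102 = 34.3% → the guest checkout
The guest checkout has the higher rate in all 3 groups.

the guest checkout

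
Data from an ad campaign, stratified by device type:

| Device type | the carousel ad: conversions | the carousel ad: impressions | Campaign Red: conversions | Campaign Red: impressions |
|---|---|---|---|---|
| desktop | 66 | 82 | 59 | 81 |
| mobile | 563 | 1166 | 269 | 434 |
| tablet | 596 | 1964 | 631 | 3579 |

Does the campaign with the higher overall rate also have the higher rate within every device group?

Desktop: the carousel ad 66/82 = 80.5%, Campaign Red 59/81 = 72.8% → the carousel ad
Mobile: the carousel ad 563/1166 = 48.3%, Campaign Red 269/434 = 62.0% → Campaign Red
Tablet: the carousel ad 596/1964 = 30.3%, Campaign Red 631/3579 = 17.6% → the carousel ad
Overall: the carousel ad 1225/3212 = 38.1%, Campaign Red 959/4094 = 23.4% → the carousel ad
Neither sweeps: the carousel ad wins 2 of 3 groups, Campaign Red wins 1. The carousel ad wins overall but not every group — no Simpson reversal.

No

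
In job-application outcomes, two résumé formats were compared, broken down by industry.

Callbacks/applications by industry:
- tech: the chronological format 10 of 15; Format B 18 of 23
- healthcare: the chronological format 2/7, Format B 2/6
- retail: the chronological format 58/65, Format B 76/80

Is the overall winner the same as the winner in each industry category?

Tech: the chronological format 10/15 = 66.7%, Format B 18/23 = 78.3% → Format B
Healthcare: the chronological format 2/7 = 28.6%, Format B 2/6 = 33.3% → Format B
Retail: the chronological format 58/65 = 89.2%, Format B 76/80 = 95.0% → Format B
Overall: the chronological format 70/87 = 80.5%, Format B 96/109 = 88.1% → Format B
Format B wins overall and in every industry group — no reversal.

Yes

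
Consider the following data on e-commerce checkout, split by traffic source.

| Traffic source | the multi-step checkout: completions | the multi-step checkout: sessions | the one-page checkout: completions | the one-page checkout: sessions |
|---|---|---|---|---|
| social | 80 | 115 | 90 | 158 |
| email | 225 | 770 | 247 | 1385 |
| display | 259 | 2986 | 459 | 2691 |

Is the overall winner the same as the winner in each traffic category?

Social: the multi-step checkout 80/115 = 69.6%, the one-page checkout 90/158 = 57.0% → the multi-step checkout
Email: the multi-step checkout 225/770 = 29.2%, the one-page checkout 247/1385 = 17.8% → the multi-step checkout
Display: the multi-step checkout 259/2986 = 8.7%, the one-page checkout 459/2691 = 17.1% → the one-page checkout
Overall: the multi-step checkout 564/3871 = 14.6%, the one-page checkout 796/4234 = 18.8% → the one-page checkout
Neither sweeps: the multi-step checkout wins 2 of 3 groups, the one-page checkout wins 1. The one-page checkout wins overall but not every group — no Simpson reversal.

No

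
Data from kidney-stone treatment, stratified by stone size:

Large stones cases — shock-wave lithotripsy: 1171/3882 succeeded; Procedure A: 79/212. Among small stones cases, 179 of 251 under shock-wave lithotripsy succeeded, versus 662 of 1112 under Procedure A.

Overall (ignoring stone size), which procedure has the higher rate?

Procedure A

Large stones: shock-wave lithotripsy 1171/3882 = 30.2%, Procedure A 79/212 = 37.3% → Procedure A
Small stones: shock-wave lithotripsy 179/251 = 71.3%, Procedure A 662/1112 = 59.5% → shock-wave lithotripsy
Overall: shock-wave lithotripsy 1350/4133 = 32.7%, Procedure A 741/1324 = 56.0% → Procedure A
(Neither sweeps every stone group, but Procedure A has the higher pooled rate.)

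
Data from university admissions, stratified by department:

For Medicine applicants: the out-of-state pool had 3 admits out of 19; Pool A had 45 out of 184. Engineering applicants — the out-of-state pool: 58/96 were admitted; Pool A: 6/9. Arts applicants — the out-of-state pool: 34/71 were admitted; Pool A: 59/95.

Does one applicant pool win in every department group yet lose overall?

Yes

Medicine: the out-of-state pool 3/19 = 15.8%, Pool A 45/184 = 24.5% → Pool A
Engineering: the out-of-state pool 58/96 = 60.4%, Pool A 6/9 = 66.7% → Pool A
Arts: the out-of-state pool 34/71 = 47.9%, Pool A 59/95 = 62.1% → Pool A
Overall: the out-of-state pool 95/186 = 51.1%, Pool A 110/288 = 38.2% → the out-of-state pool
Pool A wins each department group but the out-of-state pool wins overall — the comparison reverses. Pool A's applicants skew toward Medicine, which has a lower base rate.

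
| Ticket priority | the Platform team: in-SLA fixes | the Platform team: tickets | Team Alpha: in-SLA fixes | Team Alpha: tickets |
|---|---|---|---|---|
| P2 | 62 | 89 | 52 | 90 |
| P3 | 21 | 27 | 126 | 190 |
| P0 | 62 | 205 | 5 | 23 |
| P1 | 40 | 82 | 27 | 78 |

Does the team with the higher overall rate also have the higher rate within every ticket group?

P2: the Platform team 62/89 = 69.7%, Team Alpha 52/90 = 57.8% → the Platform team
P3: the Platform team 21/27 = 77.8%, Team Alpha 126/190 = 66.3% → the Platform team
P0: the Platform team 62/205 = 30.2%, Team Alpha 5/23 = 21.7% → the Platform team
P1: the Platform team 40/82 = 48.8%, Team Alpha 27/78 = 34.6% → the Platform team
Overall: the Platform team 185/403 = 45.9%, Team Alpha 210/381 = 55.1% → Team Alpha
The Platform team wins each ticket group but Team Alpha wins overall — the comparison reverses. The Platform team's tickets skew toward P0, which has a lower base rate.

No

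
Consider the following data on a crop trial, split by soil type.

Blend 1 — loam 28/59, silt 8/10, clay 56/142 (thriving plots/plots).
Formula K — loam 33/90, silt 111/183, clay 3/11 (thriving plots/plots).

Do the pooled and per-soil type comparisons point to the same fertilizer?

Loam: Blend 1 28/59 = 47.5%, Formula K 33/90 = 36.7% → Blend 1
Silt: Blend 1 8/10 = 80.0%, Formula K 111/183 = 60.7% → Blend 1
Clay: Blend 1 56/142 = 39.4%, Formula K 3/11 = 27.3% → Blend 1
Overall: Blend 1 92/211 = 43.6%, Formula K 147/284 = 51.8% → Formula K
Blend 1 wins each soil group but Formula K wins overall — the comparison reverses. Blend 1's plots skew toward clay, which has a lower base rate.

No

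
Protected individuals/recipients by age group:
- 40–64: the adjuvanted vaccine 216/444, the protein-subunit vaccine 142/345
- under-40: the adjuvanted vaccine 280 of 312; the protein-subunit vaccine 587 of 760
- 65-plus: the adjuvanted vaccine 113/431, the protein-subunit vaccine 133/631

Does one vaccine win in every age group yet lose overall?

40–64: the adjuvanted vaccine 216/444 = 48.6%, the protein-subunit vaccine 142/345 = 41.2% → the adjuvanted vaccine
Under-40: the adjuvanted vaccine 280/312 = 89.7%, the protein-subunit vaccine 587/760 = 77.2% → the adjuvanted vaccine
65-plus: the adjuvanted vaccine 113/431 = 26.2%, the protein-subunit vaccine 133/631 = 21.1% → the adjuvanted vaccine
Overall: the adjuvanted vaccine 609/1187 = 51.3%, the protein-subunit vaccine 862/1736 = 49.7% → the adjuvanted vaccine
The adjuvanted vaccine wins overall and in every age group — no reversal.

No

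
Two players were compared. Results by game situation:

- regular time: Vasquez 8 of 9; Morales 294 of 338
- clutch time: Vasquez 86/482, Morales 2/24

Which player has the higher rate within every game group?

Regular time: Vasquez 8/9 = 88.9%, Morales 294/338 = 87.0% → Vasquez
Clutch time: Vasquez 86/482 = 17.8%, Morales 2/24 = 8.3% → Vasquez
Vasquez has the higher rate in both groups.

Vasquez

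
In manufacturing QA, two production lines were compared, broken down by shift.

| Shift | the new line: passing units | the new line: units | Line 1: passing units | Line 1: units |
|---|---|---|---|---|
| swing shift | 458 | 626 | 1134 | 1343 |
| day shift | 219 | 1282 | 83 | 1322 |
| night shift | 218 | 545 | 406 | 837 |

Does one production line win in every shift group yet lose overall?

Swing shift: the new line 458/626 = 73.2%, Line 1 1134/1343 = 84.4% → Line 1
Day shift: the new line 219/1282 = 17.1%, Line 1 83/1322 = 6.3% → the new line
Night shift: the new line 218/545 = 40.0%, Line 1 406/837 = 48.5% → Line 1
Overall: the new line 895/2453 = 36.5%, Line 1 1623/3502 = 46.3% → Line 1
Neither sweeps: the new line wins 1 of 3 groups, Line 1 wins 2. Line 1 wins overall but not every group — no Simpson reversal.

No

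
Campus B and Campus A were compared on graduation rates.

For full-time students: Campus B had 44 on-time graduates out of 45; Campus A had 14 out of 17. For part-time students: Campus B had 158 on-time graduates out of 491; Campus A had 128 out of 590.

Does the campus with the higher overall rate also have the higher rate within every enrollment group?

Full-time: Campus B 44/45 = 97.8%, Campus A 14/17 = 82.4% → Campus B
Part-time: Campus B 158/491 = 32.2%, Campus A 128/590 = 21.7% → Campus B
Overall: Campus B 202/536 = 37.7%, Campus A 142/607 = 23.4% → Campus B
Campus B wins overall and in every enrollment group — no reversal.

Yes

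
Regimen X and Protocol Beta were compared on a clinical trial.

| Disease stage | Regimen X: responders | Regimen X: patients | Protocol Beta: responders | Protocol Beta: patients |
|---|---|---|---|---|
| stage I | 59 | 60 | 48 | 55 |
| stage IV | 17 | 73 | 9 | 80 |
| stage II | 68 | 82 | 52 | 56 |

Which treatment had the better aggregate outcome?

Regimen X

Stage I: Regimen X 59/60 = 98.3%, Protocol Beta 48/55 = 87.3% → Regimen X
Stage IV: Regimen X 17/73 = 23.3%, Protocol Beta 9/80 = 11.2% → Regimen X
Stage II: Regimen X 68/82 = 82.9%, Protocol Beta 52/56 = 92.9% → Protocol Beta
Overall: Regimen X 144/215 = 67.0%, Protocol Beta 109/191 = 57.1% → Regimen X
(Neither sweeps every disease group, but Regimen X has the higher pooled rate.)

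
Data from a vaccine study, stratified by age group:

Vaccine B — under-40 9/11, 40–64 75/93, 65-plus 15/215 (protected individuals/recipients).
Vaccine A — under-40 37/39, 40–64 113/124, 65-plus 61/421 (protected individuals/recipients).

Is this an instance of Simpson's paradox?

Under-40: Vaccine B 9/11 = 81.8%, Vaccine A 37/39 = 94.9% → Vaccine A
40–64: Vaccine B 75/93 = 80.6%, Vaccine A 113/124 = 91.1% → Vaccine A
65-plus: Vaccine B 15/215 = 7.0%, Vaccine A 61/421 = 14.5% → Vaccine A
Overall: Vaccine B 99/319 = 31.0%, Vaccine A 211/584 = 36.1% → Vaccine A
Vaccine A wins overall and in every age group — no reversal.

No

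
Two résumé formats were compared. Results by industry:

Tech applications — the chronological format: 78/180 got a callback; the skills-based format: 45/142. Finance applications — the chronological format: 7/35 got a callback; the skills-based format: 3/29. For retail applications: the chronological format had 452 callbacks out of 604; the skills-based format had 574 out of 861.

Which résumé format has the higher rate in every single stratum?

the chronological format

Tech: the chronological format 78/180 = 43.3%, the skills-based format 45/142 = 31.7% → the chronological format
Finance: the chronological format 7/35 = 20.0%, the skills-based format 3/29 = 10.3% → the chronological format
Retail: the chronological format 452/604 = 74.8%, the skills-based format 574/861 = 66.7% → the chronological format
The chronological format has the higher rate in all 3 groups.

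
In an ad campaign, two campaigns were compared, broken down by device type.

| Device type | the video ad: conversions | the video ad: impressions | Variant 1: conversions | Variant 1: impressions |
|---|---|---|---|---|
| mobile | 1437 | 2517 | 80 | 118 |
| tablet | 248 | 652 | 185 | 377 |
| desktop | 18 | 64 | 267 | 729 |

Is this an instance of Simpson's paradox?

Yes

Mobile: the video ad 1437/2517 = 57.1%, Variant 1 80/118 = 67.8% → Variant 1
Tablet: the video ad 248/652 = 38.0%, Variant 1 185/377 = 49.1% → Variant 1
Desktop: the video ad 18/64 = 28.1%, Variant 1 267/729 = 36.6% → Variant 1
Overall: the video ad 1703/3233 = 52.7%, Variant 1 532/1224 = 43.5% → the video ad
Variant 1 wins each device group but the video ad wins overall — the comparison reverses. Variant 1's impressions skew toward desktop, which has a lower base rate.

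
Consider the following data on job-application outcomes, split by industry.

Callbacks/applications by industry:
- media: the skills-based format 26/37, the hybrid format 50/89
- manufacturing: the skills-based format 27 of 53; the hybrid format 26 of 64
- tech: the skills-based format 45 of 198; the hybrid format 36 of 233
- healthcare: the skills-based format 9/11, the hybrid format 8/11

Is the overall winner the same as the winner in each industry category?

Yes

Media: the skills-based format 26/37 = 70.3%, the hybrid format 50/89 = 56.2% → the skills-based format
Manufacturing: the skills-based format 27/53 = 50.9%, the hybrid format 26/64 = 40.6% → the skills-based format
Tech: the skills-based format 45/198 = 22.7%, the hybrid format 36/233 = 15.5% → the skills-based format
Healthcare: the skills-based format 9/11 = 81.8%, the hybrid format 8/11 = 72.7% → the skills-based format
Overall: the skills-based format 107/299 = 35.8%, the hybrid format 120/397 = 30.2% → the skills-based format
The skills-based format wins overall and in every industry group — no reversal.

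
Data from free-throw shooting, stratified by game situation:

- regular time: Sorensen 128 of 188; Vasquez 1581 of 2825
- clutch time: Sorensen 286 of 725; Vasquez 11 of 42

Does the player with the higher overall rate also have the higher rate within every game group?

Regular time: Sorensen 128/188 = 68.1%, Vasquez 1581/2825 = 56.0% → Sorensen
Clutch time: Sorensen 286/725 = 39.4%, Vasquez 11/42 = 26.2% → Sorensen
Overall: Sorensen 414/913 = 45.3%, Vasquez 1592/2867 = 55.5% → Vasquez
Sorensen wins each game group but Vasquez wins overall — the comparison reverses. Sorensen's attempts skew toward clutch time, which has a lower base rate.

No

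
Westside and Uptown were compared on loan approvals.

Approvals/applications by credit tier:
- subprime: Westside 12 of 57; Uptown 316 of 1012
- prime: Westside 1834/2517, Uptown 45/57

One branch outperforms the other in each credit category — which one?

Uptown

Subprime: Westside 12/57 = 21.1%, Uptown 316/1012 = 31.2% → Uptown
Prime: Westside 1834/2517 = 72.9%, Uptown 45/57 = 78.9% → Uptown
Uptown has the higher rate in both groups.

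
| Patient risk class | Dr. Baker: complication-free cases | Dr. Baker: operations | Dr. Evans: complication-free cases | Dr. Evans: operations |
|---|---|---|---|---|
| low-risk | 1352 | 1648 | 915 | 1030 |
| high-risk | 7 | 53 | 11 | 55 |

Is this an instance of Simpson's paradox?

No

Low-risk: Dr. Baker 1352/1648 = 82.0%, Dr. Evans 915/1030 = 88.8% → Dr. Evans
High-risk: Dr. Baker 7/53 = 13.2%, Dr. Evans 11/55 = 20.0% → Dr. Evans
Overall: Dr. Baker 1359/1701 = 79.9%, Dr. Evans 926/1085 = 85.3% → Dr. Evans
Dr. Evans wins overall and in every patient risk group — no reversal.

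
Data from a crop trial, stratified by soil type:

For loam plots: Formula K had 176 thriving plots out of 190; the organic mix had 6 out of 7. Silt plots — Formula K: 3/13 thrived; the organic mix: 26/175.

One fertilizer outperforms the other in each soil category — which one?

Formula K

Loam: Formula K 176/190 = 92.6%, the organic mix 6/7 = 85.7% → Formula K
Silt: Formula K 3/13 = 23.1%, the organic mix 26/175 = 14.9% → Formula K
Formula K has the higher rate in both groups.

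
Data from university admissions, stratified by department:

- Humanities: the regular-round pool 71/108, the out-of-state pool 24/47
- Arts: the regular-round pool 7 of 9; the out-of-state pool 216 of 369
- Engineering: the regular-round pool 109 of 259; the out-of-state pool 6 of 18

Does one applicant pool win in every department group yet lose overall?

Yes

Humanities: the regular-round pool 71/108 = 65.7%, the out-of-state pool 24/47 = 51.1% → the regular-round pool
Arts: the regular-round pool 7/9 = 77.8%, the out-of-state pool 216/369 = 58.5% → the regular-round pool
Engineering: the regular-round pool 109/259 = 42.1%, the out-of-state pool 6/18 = 33.3% → the regular-round pool
Overall: the regular-round pool 187/376 = 49.7%, the out-of-state pool 246/434 = 56.7% → the out-of-state pool
The regular-round pool wins each department group but the out-of-state pool wins overall — the comparison reverses. The regular-round pool's applicants skew toward Engineering, which has a lower base rate.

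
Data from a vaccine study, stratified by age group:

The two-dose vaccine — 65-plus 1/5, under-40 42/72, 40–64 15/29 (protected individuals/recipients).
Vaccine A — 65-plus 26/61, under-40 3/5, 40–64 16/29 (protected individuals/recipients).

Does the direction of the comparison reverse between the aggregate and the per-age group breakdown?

65-plus: the two-dose vaccine 1/5 = 20.0%, Vaccine A 26/61 = 42.6% → Vaccine A
Under-40: the two-dose vaccine 42/72 = 58.3%, Vaccine A 3/5 = 60.0% → Vaccine A
40–64: the two-dose vaccine 15/29 = 51.7%, Vaccine A 16/29 = 55.2% → Vaccine A
Overall: the two-dose vaccine 58/106 = 54.7%, Vaccine A 45/95 = 47.4% → the two-dose vaccine
Vaccine A wins each age group but the two-dose vaccine wins overall — the comparison reverses. Vaccine A's recipients skew toward 65-plus, which has a lower base rate.

Yes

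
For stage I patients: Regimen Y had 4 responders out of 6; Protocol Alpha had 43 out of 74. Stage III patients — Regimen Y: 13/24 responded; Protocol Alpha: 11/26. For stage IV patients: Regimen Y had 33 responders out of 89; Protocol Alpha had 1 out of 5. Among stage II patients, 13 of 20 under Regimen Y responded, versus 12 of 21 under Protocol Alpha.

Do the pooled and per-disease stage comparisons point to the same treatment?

No

Stage I: Regimen Y 4/6 = 66.7%, Protocol Alpha 43/74 = 58.1% → Regimen Y
Stage III: Regimen Y 13/24 = 54.2%, Protocol Alpha 11/26 = 42.3% → Regimen Y
Stage IV: Regimen Y 33/89 = 37.1%, Protocol Alpha 1/5 = 20.0% → Regimen Y
Stage II: Regimen Y 13/20 = 65.0%, Protocol Alpha 12/21 = 57.1% → Regimen Y
Overall: Regimen Y 63/139 = 45.3%, Protocol Alpha 67/126 = 53.2% → Protocol Alpha
Regimen Y wins each disease group but Protocol Alpha wins overall — the comparison reverses. Regimen Y's patients skew toward stage IV, which has a lower base rate.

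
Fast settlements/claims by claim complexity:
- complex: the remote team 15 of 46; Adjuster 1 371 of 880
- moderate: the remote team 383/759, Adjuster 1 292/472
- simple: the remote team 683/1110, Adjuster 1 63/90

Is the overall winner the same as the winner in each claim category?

No

Complex: the remote team 15/46 = 32.6%, Adjuster 1 371/880 = 42.2% → Adjuster 1
Moderate: the remote team 383/759 = 50.5%, Adjuster 1 292/472 = 61.9% → Adjuster 1
Simple: the remote team 683/1110 = 61.5%, Adjuster 1 63/90 = 70.0% → Adjuster 1
Overall: the remote team 1081/1915 = 56.4%, Adjuster 1 726/1442 = 50.3% → the remote team
Adjuster 1 wins each claim group but the remote team wins overall — the comparison reverses. Adjuster 1's claims skew toward complex, which has a lower base rate.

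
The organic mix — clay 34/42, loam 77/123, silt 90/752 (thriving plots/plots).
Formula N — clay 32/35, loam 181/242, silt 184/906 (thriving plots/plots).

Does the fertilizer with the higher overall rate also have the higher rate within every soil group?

Clay: the organic mix 34/42 = 81.0%, Formula N 32/35 = 91.4% → Formula N
Loam: the organic mix 77/123 = 62.6%, Formula N 181/242 = 74.8% → Formula N
Silt: the organic mix 90/752 = 12.0%, Formula N 184/906 = 20.3% → Formula N
Overall: the organic mix 201/917 = 21.9%, Formula N 397/1183 = 33.6% → Formula N
Formula N wins overall and in every soil group — no reversal.

Yes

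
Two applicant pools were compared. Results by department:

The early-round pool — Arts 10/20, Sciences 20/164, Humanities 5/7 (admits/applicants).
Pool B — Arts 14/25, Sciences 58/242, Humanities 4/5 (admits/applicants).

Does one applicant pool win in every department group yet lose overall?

No

Arts: the early-round pool 10/20 = 50.0%, Pool B 14/25 = 56.0% → Pool B
Sciences: the early-round pool 20/164 = 12.2%, Pool B 58/242 = 24.0% → Pool B
Humanities: the early-round pool 5/7 = 71.4%, Pool B 4/5 = 80.0% → Pool B
Overall: the early-round pool 35/191 = 18.3%, Pool B 76/272 = 27.9% → Pool B
Pool B wins overall and in every department group — no reversal.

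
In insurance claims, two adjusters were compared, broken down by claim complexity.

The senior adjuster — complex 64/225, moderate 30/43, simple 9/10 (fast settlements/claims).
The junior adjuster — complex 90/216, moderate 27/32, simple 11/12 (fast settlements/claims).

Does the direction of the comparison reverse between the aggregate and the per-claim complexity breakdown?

Complex: the senior adjuster 64/225 = 28.4%, the junior adjuster 90/216 = 41.7% → the junior adjuster
Moderate: the senior adjuster 30/43 = 69.8%, the junior adjuster 27/32 = 84.4% → the junior adjuster
Simple: the senior adjuster 9/10 = 90.0%, the junior adjuster 11/12 = 91.7% → the junior adjuster
Overall: the senior adjuster 103/278 = 37.1%, the junior adjuster 128/260 = 49.2% → the junior adjuster
The junior adjuster wins overall and in every claim group — no reversal.

No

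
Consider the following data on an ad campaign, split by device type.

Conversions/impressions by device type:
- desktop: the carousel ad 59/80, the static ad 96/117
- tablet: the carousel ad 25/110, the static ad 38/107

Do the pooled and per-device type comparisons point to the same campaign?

Yes

Desktop: the carousel ad 59/80 = 73.8%, the static ad 96/117 = 82.1% → the static ad
Tablet: the carousel ad 25/110 = 22.7%, the static ad 38/107 = 35.5% → the static ad
Overall: the carousel ad 84/190 = 44.2%, the static ad 134/224 = 59.8% → the static ad
The static ad wins overall and in every device group — no reversal.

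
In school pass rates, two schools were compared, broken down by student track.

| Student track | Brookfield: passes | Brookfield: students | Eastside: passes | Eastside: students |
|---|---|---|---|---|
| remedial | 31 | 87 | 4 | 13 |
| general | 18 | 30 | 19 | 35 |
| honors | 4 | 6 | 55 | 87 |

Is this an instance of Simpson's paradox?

Remedial: Brookfield 31/87 = 35.6%, Eastside 4/13 = 30.8% → Brookfield
General: Brookfield 18/30 = 60.0%, Eastside 19/35 = 54.3% → Brookfield
Honors: Brookfield 4/6 = 66.7%, Eastside 55/87 = 63.2% → Brookfield
Overall: Brookfield 53/123 = 43.1%, Eastside 78/135 = 57.8% → Eastside
Brookfield wins each student group but Eastside wins overall — the comparison reverses. Brookfield's students skew toward remedial, which has a lower base rate.

Yes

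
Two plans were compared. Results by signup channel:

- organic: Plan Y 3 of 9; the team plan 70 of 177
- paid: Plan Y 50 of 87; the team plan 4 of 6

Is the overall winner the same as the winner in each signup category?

No

Organic: Plan Y 3/9 = 33.3%, the team plan 70/177 = 39.5% → the team plan
Paid: Plan Y 50/87 = 57.5%, the team plan 4/6 = 66.7% → the team plan
Overall: Plan Y 53/96 = 55.2%, the team plan 74/183 = 40.4% → Plan Y
The team plan wins each signup group but Plan Y wins overall — the comparison reverses. The team plan's customers skew toward organic, which has a lower base rate.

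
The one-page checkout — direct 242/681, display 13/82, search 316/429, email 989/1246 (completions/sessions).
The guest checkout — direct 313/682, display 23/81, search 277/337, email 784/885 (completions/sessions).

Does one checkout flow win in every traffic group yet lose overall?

Direct: the one-page checkout 242/681 = 35.5%, the guest checkout 313/682 = 45.9% → the guest checkout
Display: the one-page checkout 13/82 = 15.9%, the guest checkout 23/81 = 28.4% → the guest checkout
Search: the one-page checkout 316/429 = 73.7%, the guest checkout 277/337 = 82.2% → the guest checkout
Email: the one-page checkout 989/1246 = 79.4%, the guest checkout 784/885 = 88.6% → the guest checkout
Overall: the one-page checkout 1560/2438 = 64.0%, the guest checkout 1397/1985 = 70.4% → the guest checkout
The guest checkout wins overall and in every traffic group — no reversal.

No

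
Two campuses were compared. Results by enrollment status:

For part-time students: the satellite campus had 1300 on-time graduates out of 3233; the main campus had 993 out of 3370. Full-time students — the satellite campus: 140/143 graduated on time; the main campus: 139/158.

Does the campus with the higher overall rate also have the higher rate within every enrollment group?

Yes

Part-time: the satellite campus 1300/3233 = 40.2%, the main campus 993/3370 = 29.5% → the satellite campus
Full-time: the satellite campus 140/143 = 97.9%, the main campus 139/158 = 88.0% → the satellite campus
Overall: the satellite campus 1440/3376 = 42.7%, the main campus 1132/3528 = 32.1% → the satellite campus
The satellite campus wins overall and in every enrollment group — no reversal.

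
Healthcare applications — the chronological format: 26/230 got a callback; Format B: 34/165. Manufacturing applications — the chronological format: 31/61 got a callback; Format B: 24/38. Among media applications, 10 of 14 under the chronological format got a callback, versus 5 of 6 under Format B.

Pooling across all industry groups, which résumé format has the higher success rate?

Healthcare: the chronological format 26/230 = 11.3%, Format B 34/165 = 20.6% → Format B
Manufacturing: the chronological format 31/61 = 50.8%, Format B 24/38 = 63.2% → Format B
Media: the chronological format 10/14 = 71.4%, Format B 5/6 = 83.3% → Format B
Overall: the chronological format 67/305 = 22.0%, Format B 63/209 = 30.1% → Format B

Format B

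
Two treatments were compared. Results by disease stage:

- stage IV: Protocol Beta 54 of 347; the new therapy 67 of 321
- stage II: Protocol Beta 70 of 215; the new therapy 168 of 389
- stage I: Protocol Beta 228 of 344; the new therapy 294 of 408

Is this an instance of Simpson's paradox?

No

Stage IV: Protocol Beta 54/347 = 15.6%, the new therapy 67/321 = 20.9% → the new therapy
Stage II: Protocol Beta 70/215 = 32.6%, the new therapy 168/389 = 43.2% → the new therapy
Stage I: Protocol Beta 228/344 = 66.3%, the new therapy 294/408 = 72.1% → the new therapy
Overall: Protocol Beta 352/906 = 38.9%, the new therapy 529/1118 = 47.3% → the new therapy
The new therapy wins overall and in every disease group — no reversal.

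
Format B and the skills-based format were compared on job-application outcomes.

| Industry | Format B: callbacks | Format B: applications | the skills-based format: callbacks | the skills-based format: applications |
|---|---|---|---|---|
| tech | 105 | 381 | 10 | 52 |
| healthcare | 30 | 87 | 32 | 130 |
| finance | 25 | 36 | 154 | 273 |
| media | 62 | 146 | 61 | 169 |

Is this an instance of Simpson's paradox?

Yes

Tech: Format B 105/381 = 27.6%, the skills-based format 10/52 = 19.2% → Format B
Healthcare: Format B 30/87 = 34.5%, the skills-based format 32/130 = 24.6% → Format B
Finance: Format B 25/36 = 69.4%, the skills-based format 154/273 = 56.4% → Format B
Media: Format B 62/146 = 42.5%, the skills-based format 61/169 = 36.1% → Format B
Overall: Format B 222/650 = 34.2%, the skills-based format 257/624 = 41.2% → the skills-based format
Format B wins each industry group but the skills-based format wins overall — the comparison reverses. Format B's applications skew toward tech, which has a lower base rate.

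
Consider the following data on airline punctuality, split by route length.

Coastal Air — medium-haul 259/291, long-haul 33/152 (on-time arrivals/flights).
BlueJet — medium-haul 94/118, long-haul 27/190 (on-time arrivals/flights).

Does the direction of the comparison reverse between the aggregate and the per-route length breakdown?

Medium-haul: Coastal Air 259/291 = 89.0%, BlueJet 94/118 = 79.7% → Coastal Air
Long-haul: Coastal Air 33/152 = 21.7%, BlueJet 27/190 = 14.2% → Coastal Air
Overall: Coastal Air 292/443 = 65.9%, BlueJet 121/308 = 39.3% → Coastal Air
Coastal Air wins overall and in every route group — no reversal.

No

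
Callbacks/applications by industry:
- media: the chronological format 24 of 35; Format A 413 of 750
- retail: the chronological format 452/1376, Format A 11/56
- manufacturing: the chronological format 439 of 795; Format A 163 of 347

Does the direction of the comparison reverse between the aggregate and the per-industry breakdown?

Yes

Media: the chronological format 24/35 = 68.6%, Format A 413/750 = 55.1% → the chronological format
Retail: the chronological format 452/1376 = 32.8%, Format A 11/56 = 19.6% → the chronological format
Manufacturing: the chronological format 439/795 = 55.2%, Format A 163/347 = 47.0% → the chronological format
Overall: the chronological format 915/2206 = 41.5%, Format A 587/1153 = 50.9% → Format A
The chronological format wins each industry group but Format A wins overall — the comparison reverses. The chronological format's applications skew toward retail, which has a lower base rate.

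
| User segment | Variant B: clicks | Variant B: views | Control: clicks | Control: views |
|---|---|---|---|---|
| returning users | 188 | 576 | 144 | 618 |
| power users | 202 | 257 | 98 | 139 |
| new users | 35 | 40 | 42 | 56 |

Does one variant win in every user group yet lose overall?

Returning users: Variant B 188/576 = 32.6%, Control 144/618 = 23.3% → Variant B
Power users: Variant B 202/257 = 78.6%, Control 98/139 = 70.5% → Variant B
New users: Variant B 35/40 = 87.5%, Control 42/56 = 75.0% → Variant B
Overall: Variant B 425/873 = 48.7%, Control 284/813 = 34.9% → Variant B
Variant B wins overall and in every user group — no reversal.

No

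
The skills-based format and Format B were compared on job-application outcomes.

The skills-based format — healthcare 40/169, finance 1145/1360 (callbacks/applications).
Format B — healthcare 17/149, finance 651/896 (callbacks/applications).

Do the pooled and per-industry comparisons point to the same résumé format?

Yes

Healthcare: the skills-based format 40/169 = 23.7%, Format B 17/149 = 11.4% → the skills-based format
Finance: the skills-based format 1145/1360 = 84.2%, Format B 651/896 = 72.7% → the skills-based format
Overall: the skills-based format 1185/1529 = 77.5%, Format B 668/1045 = 63.9% → the skills-based format
The skills-based format wins overall and in every industry group — no reversal.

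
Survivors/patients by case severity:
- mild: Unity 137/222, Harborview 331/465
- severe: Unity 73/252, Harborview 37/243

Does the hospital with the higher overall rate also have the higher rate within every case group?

Mild: Unity 137/222 = 61.7%, Harborview 331/465 = 71.2% → Harborview
Severe: Unity 73/252 = 29.0%, Harborview 37/243 = 15.2% → Unity
Overall: Unity 210/474 = 44.3%, Harborview 368/708 = 52.0% → Harborview
Neither sweeps: Unity wins 1 of 2 groups, Harborview wins 1. Harborview wins overall but not every group — no Simpson reversal.

No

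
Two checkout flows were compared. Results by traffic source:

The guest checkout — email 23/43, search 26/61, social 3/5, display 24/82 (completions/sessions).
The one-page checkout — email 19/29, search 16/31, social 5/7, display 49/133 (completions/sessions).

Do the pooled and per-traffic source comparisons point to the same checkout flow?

Yes

Email: the guest checkout 23/43 = 53.5%, the one-page checkout 19/29 = 65.5% → the one-page checkout
Search: the guest checkout 26/61 = 42.6%, the one-page checkout 16/31 = 51.6% → the one-page checkout
Social: the guest checkout 3/5 = 60.0%, the one-page checkout 5/7 = 71.4% → the one-page checkout
Display: the guest checkout 24/82 = 29.3%, the one-page checkout 49/133 = 36.8% → the one-page checkout
Overall: the guest checkout 76/191 = 39.8%, the one-page checkout 89/200 = 44.5% → the one-page checkout
The one-page checkout wins overall and in every traffic group — no reversal.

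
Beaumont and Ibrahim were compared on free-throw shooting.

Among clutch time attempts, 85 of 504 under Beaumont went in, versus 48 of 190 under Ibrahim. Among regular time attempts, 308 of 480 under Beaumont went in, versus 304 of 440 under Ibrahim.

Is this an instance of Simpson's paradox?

No

Clutch time: Beaumont 85/504 = 16.9%, Ibrahim 48/190 = 25.3% → Ibrahim
Regular time: Beaumont 308/480 = 64.2%, Ibrahim 304/440 = 69.1% → Ibrahim
Overall: Beaumont 393/984 = 39.9%, Ibrahim 352/630 = 55.9% → Ibrahim
Ibrahim wins overall and in every game group — no reversal.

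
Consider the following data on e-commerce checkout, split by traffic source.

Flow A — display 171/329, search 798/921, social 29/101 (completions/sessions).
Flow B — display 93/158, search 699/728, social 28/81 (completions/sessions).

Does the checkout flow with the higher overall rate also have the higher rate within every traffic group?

Display: Flow A 171/329 = 52.0%, Flow B 93/158 = 58.9% → Flow B
Search: Flow A 798/921 = 86.6%, Flow B 699/728 = 96.0% → Flow B
Social: Flow A 29/101 = 28.7%, Flow B 28/81 = 34.6% → Flow B
Overall: Flow A 998/1351 = 73.9%, Flow B 820/967 = 84.8% → Flow B
Flow B wins overall and in every traffic group — no reversal.

Yes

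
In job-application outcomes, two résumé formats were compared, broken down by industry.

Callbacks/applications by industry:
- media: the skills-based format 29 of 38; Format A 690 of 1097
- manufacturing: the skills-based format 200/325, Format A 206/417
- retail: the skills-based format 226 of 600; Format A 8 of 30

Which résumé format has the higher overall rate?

Format A

Media: the skills-based format 29/38 = 76.3%, Format A 690/1097 = 62.9% → the skills-based format
Manufacturing: the skills-based format 200/325 = 61.5%, Format A 206/417 = 49.4% → the skills-based format
Retail: the skills-based format 226/600 = 37.7%, Format A 8/30 = 26.7% → the skills-based format
Overall: the skills-based format 455/963 = 47.2%, Format A 904/1544 = 58.5% → Format A
(The skills-based format wins every industry group but Format A wins overall — the skills-based format's applications skew toward the low-rate retail group.)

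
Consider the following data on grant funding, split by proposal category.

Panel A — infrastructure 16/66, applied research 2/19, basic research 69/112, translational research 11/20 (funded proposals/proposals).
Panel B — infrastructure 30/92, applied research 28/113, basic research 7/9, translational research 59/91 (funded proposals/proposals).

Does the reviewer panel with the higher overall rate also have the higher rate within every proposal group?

No

Infrastructure: Panel A 16/66 = 24.2%, Panel B 30/92 = 32.6% → Panel B
Applied research: Panel A 2/19 = 10.5%, Panel B 28/113 = 24.8% → Panel B
Basic research: Panel A 69/112 = 61.6%, Panel B 7/9 = 77.8% → Panel B
Translational research: Panel A 11/20 = 55.0%, Panel B 59/91 = 64.8% → Panel B
Overall: Panel A 98/217 = 45.2%, Panel B 124/305 = 40.7% → Panel A
Panel B wins each proposal group but Panel A wins overall — the comparison reverses. Panel B's proposals skew toward applied research, which has a lower base rate.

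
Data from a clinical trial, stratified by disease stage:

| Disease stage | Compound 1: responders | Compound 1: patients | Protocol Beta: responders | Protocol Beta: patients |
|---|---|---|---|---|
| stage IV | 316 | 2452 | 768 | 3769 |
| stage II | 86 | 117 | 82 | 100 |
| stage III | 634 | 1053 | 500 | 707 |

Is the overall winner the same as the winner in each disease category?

Yes

Stage IV: Compound 1 316/2452 = 12.9%, Protocol Beta 768/3769 = 20.4% → Protocol Beta
Stage II: Compound 1 86/117 = 73.5%, Protocol Beta 82/100 = 82.0% → Protocol Beta
Stage III: Compound 1 634/1053 = 60.2%, Protocol Beta 500/707 = 70.7% → Protocol Beta
Overall: Compound 1 1036/3622 = 28.6%, Protocol Beta 1350/4576 = 29.5% → Protocol Beta
Protocol Beta wins overall and in every disease group — no reversal.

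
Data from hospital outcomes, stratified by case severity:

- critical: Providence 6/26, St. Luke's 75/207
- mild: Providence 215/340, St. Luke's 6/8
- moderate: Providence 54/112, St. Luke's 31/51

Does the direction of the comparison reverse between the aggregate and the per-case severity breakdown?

Critical: Providence 6/26 = 23.1%, St. Luke's 75/207 = 36.2% → St. Luke's
Mild: Providence 215/340 = 63.2%, St. Luke's 6/8 = 75.0% → St. Luke's
Moderate: Providence 54/112 = 48.2%, St. Luke's 31/51 = 60.8% → St. Luke's
Overall: Providence 275/478 = 57.5%, St. Luke's 112/266 = 42.1% → Providence
St. Luke's wins each case group but Providence wins overall — the comparison reverses. St. Luke's's patients skew toward critical, which has a lower base rate.

Yes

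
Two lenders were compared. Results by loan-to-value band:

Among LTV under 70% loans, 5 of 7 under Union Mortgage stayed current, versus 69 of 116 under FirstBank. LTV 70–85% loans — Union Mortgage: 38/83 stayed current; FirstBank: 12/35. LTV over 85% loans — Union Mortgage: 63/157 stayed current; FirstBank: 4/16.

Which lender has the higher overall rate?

LTV under 70%: Union Mortgage 5/7 = 71.4%, FirstBank 69/116 = 59.5% → Union Mortgage
LTV 70–85%: Union Mortgage 38/83 = 45.8%, FirstBank 12/35 = 34.3% → Union Mortgage
LTV over 85%: Union Mortgage 63/157 = 40.1%, FirstBank 4/16 = 25.0% → Union Mortgage
Overall: Union Mortgage 106/247 = 42.9%, FirstBank 85/167 = 50.9% → FirstBank
(Union Mortgage wins every loan-to-value group but FirstBank wins overall — Union Mortgage's loans skew toward the low-rate LTV over 85% group.)

FirstBank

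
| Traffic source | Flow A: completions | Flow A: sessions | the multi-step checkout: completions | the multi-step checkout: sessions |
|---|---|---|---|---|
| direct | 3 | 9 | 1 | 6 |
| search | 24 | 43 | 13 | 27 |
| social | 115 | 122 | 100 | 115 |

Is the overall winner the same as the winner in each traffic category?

Yes

Direct: Flow A 3/9 = 33.3%, the multi-step checkout 1/6 = 16.7% → Flow A
Search: Flow A 24/43 = 55.8%, the multi-step checkout 13/27 = 48.1% → Flow A
Social: Flow A 115/122 = 94.3%, the multi-step checkout 100/115 = 87.0% → Flow A
Overall: Flow A 142/174 = 81.6%, the multi-step checkout 114/148 = 77.0% → Flow A
Flow A wins overall and in every traffic group — no reversal.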